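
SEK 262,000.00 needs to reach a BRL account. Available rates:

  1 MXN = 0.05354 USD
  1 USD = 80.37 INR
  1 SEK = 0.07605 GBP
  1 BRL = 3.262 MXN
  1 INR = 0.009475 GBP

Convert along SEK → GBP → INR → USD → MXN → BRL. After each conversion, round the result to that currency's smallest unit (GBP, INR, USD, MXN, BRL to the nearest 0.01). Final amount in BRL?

BRL 149,818.37

SEK 262,000.00 × 0.07605 = GBP 19,925.10
GBP 19,925.10 ÷ 0.009475 = INR 2,102,912.93
INR 2,102,912.93 ÷ 80.37 = USD 26,165.40
USD 26,165.40 ÷ 0.05354 = MXN 488,707.51
MXN 488,707.51 ÷ 3.262 = BRL 149,818.37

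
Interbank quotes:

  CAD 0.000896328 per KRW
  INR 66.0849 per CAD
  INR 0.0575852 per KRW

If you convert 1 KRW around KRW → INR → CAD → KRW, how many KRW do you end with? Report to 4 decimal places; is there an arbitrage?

0.9722 (arbitrage exists)

Around KRW → INR → CAD → KRW: 1 × 0.0575852 ÷ 66.0849 ÷ 0.000896328 = 0.972169
Product < 1; profitable direction is KRW → CAD → INR → KRW.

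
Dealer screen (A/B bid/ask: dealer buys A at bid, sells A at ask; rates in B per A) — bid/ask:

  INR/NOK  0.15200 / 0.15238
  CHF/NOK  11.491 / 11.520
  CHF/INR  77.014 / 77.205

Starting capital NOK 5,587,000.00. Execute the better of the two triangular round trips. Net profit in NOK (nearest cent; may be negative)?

Best loop NOK → CHF → INR → NOK:
NOK 5,587,000.00 ÷ 11.520 (buy CHF at ask) = CHF 484,982.64
CHF 484,982.64 × 77.014 (sell CHF at bid) = INR 37,350,452.95
INR 37,350,452.95 × 0.15200 (sell INR at bid) = NOK 5,677,268.85

Net profit: NOK 90,268.85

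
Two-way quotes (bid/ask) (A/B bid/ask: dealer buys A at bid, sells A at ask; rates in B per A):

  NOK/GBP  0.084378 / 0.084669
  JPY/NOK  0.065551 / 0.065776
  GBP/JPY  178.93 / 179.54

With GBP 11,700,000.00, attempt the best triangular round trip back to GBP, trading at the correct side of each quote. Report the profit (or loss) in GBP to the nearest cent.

Net profit: GBP 1,263.28

Best loop GBP → NOK → JPY → GBP:
GBP 11,700,000.00 ÷ 0.084669 (buy NOK at ask) = NOK 138,185,168.13
NOK 138,185,168.13 ÷ 0.065776 (buy JPY at ask) = JPY 2,100,844,809
JPY 2,100,844,809 ÷ 179.54 (buy GBP at ask) = GBP 11,701,263.28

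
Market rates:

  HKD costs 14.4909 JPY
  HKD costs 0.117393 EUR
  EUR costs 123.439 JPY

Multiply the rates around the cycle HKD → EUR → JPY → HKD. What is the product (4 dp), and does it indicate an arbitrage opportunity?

Around HKD → EUR → JPY → HKD: 1 × 0.117393 × 123.439 ÷ 14.4909 = 0.999998
Product ≈ 1 (deviation 0.000%, within rounding noise).

1.0000 (no arbitrage)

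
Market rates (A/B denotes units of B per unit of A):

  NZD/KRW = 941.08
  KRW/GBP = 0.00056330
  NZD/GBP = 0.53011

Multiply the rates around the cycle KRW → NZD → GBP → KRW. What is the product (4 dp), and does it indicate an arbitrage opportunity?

1.0000 (no arbitrage)

Around KRW → NZD → GBP → KRW: 1 ÷ 941.08 × 0.53011 ÷ 0.00056330 = 0.999999
Product ≈ 1 (deviation 0.000%, within rounding noise).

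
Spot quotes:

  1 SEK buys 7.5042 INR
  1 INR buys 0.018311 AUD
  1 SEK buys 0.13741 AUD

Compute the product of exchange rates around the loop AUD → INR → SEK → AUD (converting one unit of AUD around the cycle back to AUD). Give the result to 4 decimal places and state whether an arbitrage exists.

1.0000 (no arbitrage)

Around AUD → INR → SEK → AUD: 1 ÷ 0.018311 ÷ 7.5042 × 0.13741 = 1.000004
Product ≈ 1 (deviation 0.000%, within rounding noise).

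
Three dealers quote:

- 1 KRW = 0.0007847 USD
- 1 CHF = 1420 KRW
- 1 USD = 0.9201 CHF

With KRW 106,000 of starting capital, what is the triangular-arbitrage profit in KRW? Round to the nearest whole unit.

Profit: KRW 2,676

Profitable loop is KRW → USD → CHF → KRW:
KRW 106,000 × 0.0007847 = USD 83.18
USD 83.18 × 0.9201 = CHF 76.53
CHF 76.53 × 1420 = KRW 108,676
Profit = KRW 108,676 − KRW 106,000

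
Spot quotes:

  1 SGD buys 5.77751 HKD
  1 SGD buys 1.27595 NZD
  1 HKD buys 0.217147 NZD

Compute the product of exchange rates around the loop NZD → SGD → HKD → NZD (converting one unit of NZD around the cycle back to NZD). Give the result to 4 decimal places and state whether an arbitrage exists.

Around NZD → SGD → HKD → NZD: 1 ÷ 1.27595 × 5.77751 × 0.217147 = 0.983243
Product < 1; profitable direction is NZD → HKD → SGD → NZD.

0.9832 (arbitrage exists)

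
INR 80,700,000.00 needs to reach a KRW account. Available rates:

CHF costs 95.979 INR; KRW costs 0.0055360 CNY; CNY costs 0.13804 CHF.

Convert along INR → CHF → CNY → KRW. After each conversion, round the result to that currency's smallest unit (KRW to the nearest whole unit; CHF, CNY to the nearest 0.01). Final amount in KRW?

INR 80,700,000.00 ÷ 95.979 = CHF 840,808.93
CHF 840,808.93 ÷ 0.13804 = CNY 6,091,052.81
CNY 6,091,052.81 ÷ 0.0055360 = KRW 1,100,262,430

KRW 1,100,262,430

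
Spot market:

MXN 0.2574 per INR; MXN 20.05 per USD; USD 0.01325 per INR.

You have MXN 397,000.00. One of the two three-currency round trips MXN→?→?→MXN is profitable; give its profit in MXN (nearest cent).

Profitable loop is MXN → INR → USD → MXN:
MXN 397,000.00 ÷ 0.2574 = INR 1,542,346.54
INR 1,542,346.54 × 0.01325 = USD 20,436.09
USD 20,436.09 × 20.05 = MXN 409,743.64
Profit = MXN 409,743.64 − MXN 397,000.00

Profit: MXN 12,743.64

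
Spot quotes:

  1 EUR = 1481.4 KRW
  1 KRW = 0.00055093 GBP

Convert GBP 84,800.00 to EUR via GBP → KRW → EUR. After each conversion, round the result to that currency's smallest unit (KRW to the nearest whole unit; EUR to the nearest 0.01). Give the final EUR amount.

EUR 103,902.76

GBP 84,800.00 ÷ 0.00055093 = KRW 153,921,551
KRW 153,921,551 ÷ 1481.4 = EUR 103,902.76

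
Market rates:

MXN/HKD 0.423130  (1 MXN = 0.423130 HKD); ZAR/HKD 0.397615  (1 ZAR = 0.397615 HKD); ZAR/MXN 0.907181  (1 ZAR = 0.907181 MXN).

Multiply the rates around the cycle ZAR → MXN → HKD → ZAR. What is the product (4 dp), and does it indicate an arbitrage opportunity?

Around ZAR → MXN → HKD → ZAR: 1 × 0.907181 × 0.423130 ÷ 0.397615 = 0.965395
Product < 1; profitable direction is ZAR → HKD → MXN → ZAR.

0.9654 (arbitrage exists)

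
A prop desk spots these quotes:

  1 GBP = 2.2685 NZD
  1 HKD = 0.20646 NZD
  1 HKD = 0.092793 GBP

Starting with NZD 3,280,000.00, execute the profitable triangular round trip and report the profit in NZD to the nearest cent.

Profitable loop is NZD → HKD → GBP → NZD:
NZD 3,280,000.00 ÷ 0.20646 = HKD 15,886,854.60
HKD 15,886,854.60 × 0.092793 = GBP 1,474,188.90
GBP 1,474,188.90 × 2.2685 = NZD 3,344,197.52
Profit = NZD 3,344,197.52 − NZD 3,280,000.00

Profit: NZD 64,197.52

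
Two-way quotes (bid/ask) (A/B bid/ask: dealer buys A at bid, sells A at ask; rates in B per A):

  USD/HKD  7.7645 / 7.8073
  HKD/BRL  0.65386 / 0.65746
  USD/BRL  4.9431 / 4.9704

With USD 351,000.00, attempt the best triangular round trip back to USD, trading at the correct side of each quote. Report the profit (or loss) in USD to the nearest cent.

Best loop USD → HKD → BRL → USD:
USD 351,000.00 × 7.7645 (sell USD at bid) = HKD 2,725,339.50
HKD 2,725,339.50 × 0.65386 (sell HKD at bid) = BRL 1,781,990.49
BRL 1,781,990.49 ÷ 4.9704 (buy USD at ask) = USD 358,520.54

Net profit: USD 7,520.54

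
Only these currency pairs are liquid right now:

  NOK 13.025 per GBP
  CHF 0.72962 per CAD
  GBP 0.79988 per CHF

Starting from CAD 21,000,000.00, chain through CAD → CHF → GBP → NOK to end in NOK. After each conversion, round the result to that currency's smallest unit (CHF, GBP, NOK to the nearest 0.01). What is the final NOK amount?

CAD 21,000,000.00 × 0.72962 = CHF 15,322,020.00
CHF 15,322,020.00 × 0.79988 = GBP 12,255,777.36
GBP 12,255,777.36 × 13.025 = NOK 159,631,500.11

NOK 159,631,500.11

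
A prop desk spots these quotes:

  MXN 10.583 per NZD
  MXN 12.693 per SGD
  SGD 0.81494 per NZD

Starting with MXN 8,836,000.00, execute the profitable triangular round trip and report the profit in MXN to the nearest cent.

Profitable loop is MXN → SGD → NZD → MXN:
MXN 8,836,000.00 ÷ 12.693 = SGD 696,131.73
SGD 696,131.73 ÷ 0.81494 = NZD 854,212.24
NZD 854,212.24 × 10.583 = MXN 9,040,128.18
Profit = MXN 9,040,128.18 − MXN 8,836,000.00

Profit: MXN 204,128.18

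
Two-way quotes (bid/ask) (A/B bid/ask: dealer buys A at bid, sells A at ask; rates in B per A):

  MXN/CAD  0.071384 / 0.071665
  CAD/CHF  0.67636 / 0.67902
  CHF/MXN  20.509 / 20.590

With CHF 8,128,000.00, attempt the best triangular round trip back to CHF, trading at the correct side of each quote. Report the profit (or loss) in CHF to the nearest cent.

Net result: CHF -15,818.16 (no profitable arbitrage after spreads)

Best loop CHF → CAD → MXN → CHF:
CHF 8,128,000.00 ÷ 0.67902 (buy CAD at ask) = CAD 11,970,192.34
CAD 11,970,192.34 ÷ 0.071665 (buy MXN at ask) = MXN 167,029,823.99
MXN 167,029,823.99 ÷ 20.590 (buy CHF at ask) = CHF 8,112,181.84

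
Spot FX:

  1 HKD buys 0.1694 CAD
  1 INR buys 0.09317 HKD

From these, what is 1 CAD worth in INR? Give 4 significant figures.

CAD/INR = 63.36

1 CAD ÷ 0.1694 = 5.90319 HKD
5.90319 HKD ÷ 0.09317 = 63.3593 INR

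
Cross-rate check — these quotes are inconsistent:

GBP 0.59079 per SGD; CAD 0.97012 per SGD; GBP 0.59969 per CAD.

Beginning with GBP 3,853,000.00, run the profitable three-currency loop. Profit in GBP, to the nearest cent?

Profit: GBP 59,729.99

Profitable loop is GBP → CAD → SGD → GBP:
GBP 3,853,000.00 ÷ 0.59969 = CAD 6,424,986.24
CAD 6,424,986.24 ÷ 0.97012 = SGD 6,622,877.83
SGD 6,622,877.83 × 0.59079 = GBP 3,912,729.99
Profit = GBP 3,912,729.99 − GBP 3,853,000.00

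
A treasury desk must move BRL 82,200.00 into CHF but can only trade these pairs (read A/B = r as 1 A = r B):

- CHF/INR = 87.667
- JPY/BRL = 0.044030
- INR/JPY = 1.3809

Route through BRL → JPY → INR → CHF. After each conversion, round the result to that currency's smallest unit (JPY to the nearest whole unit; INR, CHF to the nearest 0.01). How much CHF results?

CHF 15,421.43

BRL 82,200.00 ÷ 0.044030 = JPY 1,866,909
JPY 1,866,909 ÷ 1.3809 = INR 1,351,950.90
INR 1,351,950.90 ÷ 87.667 = CHF 15,421.43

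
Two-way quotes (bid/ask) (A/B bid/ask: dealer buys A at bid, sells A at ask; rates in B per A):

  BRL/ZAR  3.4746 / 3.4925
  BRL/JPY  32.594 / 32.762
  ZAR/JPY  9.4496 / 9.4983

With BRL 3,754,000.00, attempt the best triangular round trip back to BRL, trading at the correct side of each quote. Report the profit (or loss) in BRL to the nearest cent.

Net profit: BRL 8,201.94

Best loop BRL → ZAR → JPY → BRL:
BRL 3,754,000.00 × 3.4746 (sell BRL at bid) = ZAR 13,043,648.40
ZAR 13,043,648.40 × 9.4496 (sell ZAR at bid) = JPY 123,257,260
JPY 123,257,260 ÷ 32.762 (buy BRL at ask) = BRL 3,762,201.94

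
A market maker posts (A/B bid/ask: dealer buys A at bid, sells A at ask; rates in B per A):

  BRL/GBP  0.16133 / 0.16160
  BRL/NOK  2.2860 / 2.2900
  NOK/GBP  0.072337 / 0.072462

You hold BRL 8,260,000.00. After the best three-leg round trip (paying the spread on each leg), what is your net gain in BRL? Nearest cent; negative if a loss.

Best loop BRL → NOK → GBP → BRL:
BRL 8,260,000.00 × 2.2860 (sell BRL at bid) = NOK 18,882,360.00
NOK 18,882,360.00 × 0.072337 (sell NOK at bid) = GBP 1,365,893.28
GBP 1,365,893.28 ÷ 0.16160 (buy BRL at ask) = BRL 8,452,309.87

Net profit: BRL 192,309.87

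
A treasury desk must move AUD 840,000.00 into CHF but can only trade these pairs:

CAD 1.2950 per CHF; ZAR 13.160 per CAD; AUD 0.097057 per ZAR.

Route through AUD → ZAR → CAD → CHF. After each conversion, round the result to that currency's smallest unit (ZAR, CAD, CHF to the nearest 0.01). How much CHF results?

CHF 507,839.84

AUD 840,000.00 ÷ 0.097057 = ZAR 8,654,708.06
ZAR 8,654,708.06 ÷ 13.160 = CAD 657,652.59
CAD 657,652.59 ÷ 1.2950 = CHF 507,839.84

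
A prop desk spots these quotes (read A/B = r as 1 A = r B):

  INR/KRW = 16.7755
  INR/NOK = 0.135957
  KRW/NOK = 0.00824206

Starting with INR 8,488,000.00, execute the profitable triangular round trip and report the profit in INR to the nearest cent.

Profitable loop is INR → KRW → NOK → INR:
INR 8,488,000.00 × 16.7755 = KRW 142,390,444
KRW 142,390,444 × 0.00824206 = NOK 1,173,590.58
NOK 1,173,590.58 ÷ 0.135957 = INR 8,632,071.78
Profit = INR 8,632,071.78 − INR 8,488,000.00

Profit: INR 144,071.78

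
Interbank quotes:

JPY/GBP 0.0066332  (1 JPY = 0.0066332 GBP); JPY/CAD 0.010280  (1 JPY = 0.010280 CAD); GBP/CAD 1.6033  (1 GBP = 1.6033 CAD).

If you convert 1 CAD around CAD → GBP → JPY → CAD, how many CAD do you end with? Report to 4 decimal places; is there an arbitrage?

0.9666 (arbitrage exists)

Around CAD → GBP → JPY → CAD: 1 ÷ 1.6033 ÷ 0.0066332 × 0.010280 = 0.966619
Product < 1; profitable direction is CAD → JPY → GBP → CAD.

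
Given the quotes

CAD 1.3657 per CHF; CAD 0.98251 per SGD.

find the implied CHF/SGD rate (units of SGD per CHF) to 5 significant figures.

1 CHF × 1.3657 = 1.3657 CAD
1.3657 CAD ÷ 0.98251 = 1.39001 SGD

CHF/SGD = 1.3900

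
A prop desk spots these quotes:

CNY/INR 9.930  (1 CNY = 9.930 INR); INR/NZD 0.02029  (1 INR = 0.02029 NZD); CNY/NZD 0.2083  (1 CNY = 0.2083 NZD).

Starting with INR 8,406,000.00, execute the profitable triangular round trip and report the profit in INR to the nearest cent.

Profit: INR 284,551.95

Profitable loop is INR → CNY → NZD → INR:
INR 8,406,000.00 ÷ 9.930 = CNY 846,525.68
CNY 846,525.68 × 0.2083 = NZD 176,331.30
NZD 176,331.30 ÷ 0.02029 = INR 8,690,551.95
Profit = INR 8,690,551.95 − INR 8,406,000.00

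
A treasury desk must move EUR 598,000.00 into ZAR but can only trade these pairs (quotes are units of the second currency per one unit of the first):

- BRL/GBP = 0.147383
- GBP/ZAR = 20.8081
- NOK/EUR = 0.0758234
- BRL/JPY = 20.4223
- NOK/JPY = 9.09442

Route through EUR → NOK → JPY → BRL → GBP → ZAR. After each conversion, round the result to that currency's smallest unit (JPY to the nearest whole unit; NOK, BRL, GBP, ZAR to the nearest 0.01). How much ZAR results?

ZAR 10,770,803.58

EUR 598,000.00 ÷ 0.0758234 = NOK 7,886,747.36
NOK 7,886,747.36 × 9.09442 = JPY 71,725,393
JPY 71,725,393 ÷ 20.4223 = BRL 3,512,111.42
BRL 3,512,111.42 × 0.147383 = GBP 517,625.52
GBP 517,625.52 × 20.8081 = ZAR 10,770,803.58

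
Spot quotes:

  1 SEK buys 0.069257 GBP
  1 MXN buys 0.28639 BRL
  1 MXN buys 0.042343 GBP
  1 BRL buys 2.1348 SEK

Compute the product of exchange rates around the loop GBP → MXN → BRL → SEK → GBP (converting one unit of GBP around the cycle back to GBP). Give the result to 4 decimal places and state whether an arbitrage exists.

Around GBP → MXN → BRL → SEK → GBP: 1 ÷ 0.042343 × 0.28639 × 2.1348 × 0.069257 = 0.999993
Product ≈ 1 (deviation 0.001%, within rounding noise).

1.0000 (no arbitrage)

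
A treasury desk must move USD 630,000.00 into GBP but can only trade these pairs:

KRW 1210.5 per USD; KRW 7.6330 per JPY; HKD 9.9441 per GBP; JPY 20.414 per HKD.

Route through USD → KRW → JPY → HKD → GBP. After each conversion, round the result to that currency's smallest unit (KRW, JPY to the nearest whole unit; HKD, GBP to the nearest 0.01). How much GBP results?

USD 630,000.00 × 1210.5 = KRW 762,615,000
KRW 762,615,000 ÷ 7.6330 = JPY 99,910,258
JPY 99,910,258 ÷ 20.414 = HKD 4,894,202.90
HKD 4,894,202.90 ÷ 9.9441 = GBP 492,171.53

GBP 492,171.53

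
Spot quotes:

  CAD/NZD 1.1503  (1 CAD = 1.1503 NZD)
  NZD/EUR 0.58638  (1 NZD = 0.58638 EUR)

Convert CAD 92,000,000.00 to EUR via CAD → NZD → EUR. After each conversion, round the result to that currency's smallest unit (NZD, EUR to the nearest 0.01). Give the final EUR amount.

CAD 92,000,000.00 × 1.1503 = NZD 105,827,600.00
NZD 105,827,600.00 × 0.58638 = EUR 62,055,188.09

EUR 62,055,188.09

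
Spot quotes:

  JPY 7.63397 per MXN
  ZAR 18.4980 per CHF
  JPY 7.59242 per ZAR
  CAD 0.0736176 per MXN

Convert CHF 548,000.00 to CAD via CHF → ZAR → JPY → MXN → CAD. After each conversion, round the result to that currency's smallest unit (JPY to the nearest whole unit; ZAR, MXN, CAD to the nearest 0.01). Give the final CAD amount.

CHF 548,000.00 × 18.4980 = ZAR 10,136,904.00
ZAR 10,136,904.00 × 7.59242 = JPY 76,963,633
JPY 76,963,633 ÷ 7.63397 = MXN 10,081,731.13
MXN 10,081,731.13 × 0.0736176 = CAD 742,192.85

CAD 742,192.85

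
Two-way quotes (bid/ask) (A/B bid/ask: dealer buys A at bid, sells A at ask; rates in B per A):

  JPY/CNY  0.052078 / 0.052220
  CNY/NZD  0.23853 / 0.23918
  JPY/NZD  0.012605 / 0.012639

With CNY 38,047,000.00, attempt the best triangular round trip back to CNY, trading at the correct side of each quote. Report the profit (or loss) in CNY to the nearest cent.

Net profit: CNY 350,375.36

Best loop CNY → JPY → NZD → CNY:
CNY 38,047,000.00 ÷ 0.052220 (buy JPY at ask) = JPY 728,590,578
JPY 728,590,578 × 0.012605 (sell JPY at bid) = NZD 9,183,884.24
NZD 9,183,884.24 ÷ 0.23918 (buy CNY at ask) = CNY 38,397,375.36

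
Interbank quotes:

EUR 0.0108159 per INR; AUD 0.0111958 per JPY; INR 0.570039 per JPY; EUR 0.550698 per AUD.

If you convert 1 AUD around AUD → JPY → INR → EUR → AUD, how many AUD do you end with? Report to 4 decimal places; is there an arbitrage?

1.0000 (no arbitrage)

Around AUD → JPY → INR → EUR → AUD: 1 ÷ 0.0111958 × 0.570039 × 0.0108159 ÷ 0.550698 = 0.999997
Product ≈ 1 (deviation 0.000%, within rounding noise).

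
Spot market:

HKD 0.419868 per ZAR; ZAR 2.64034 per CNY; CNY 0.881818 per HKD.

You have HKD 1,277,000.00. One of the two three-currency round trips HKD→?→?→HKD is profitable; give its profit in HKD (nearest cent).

Profitable loop is HKD → ZAR → CNY → HKD:
HKD 1,277,000.00 ÷ 0.419868 = ZAR 3,041,432.07
ZAR 3,041,432.07 ÷ 2.64034 = CNY 1,151,909.25
CNY 1,151,909.25 ÷ 0.881818 = HKD 1,306,289.11
Profit = HKD 1,306,289.11 − HKD 1,277,000.00

Profit: HKD 29,289.11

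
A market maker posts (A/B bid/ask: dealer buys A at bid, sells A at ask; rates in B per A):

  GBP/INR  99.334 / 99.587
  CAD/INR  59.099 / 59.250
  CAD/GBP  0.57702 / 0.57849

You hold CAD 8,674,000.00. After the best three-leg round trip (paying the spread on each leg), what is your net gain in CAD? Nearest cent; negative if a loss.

Net profit: CAD 224,177.08

Best loop CAD → INR → GBP → CAD:
CAD 8,674,000.00 × 59.099 (sell CAD at bid) = INR 512,624,726.00
INR 512,624,726.00 ÷ 99.587 (buy GBP at ask) = GBP 5,147,506.46
GBP 5,147,506.46 ÷ 0.57849 (buy CAD at ask) = CAD 8,898,177.08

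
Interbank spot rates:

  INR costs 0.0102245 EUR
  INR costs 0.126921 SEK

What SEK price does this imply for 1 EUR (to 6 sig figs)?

EUR/SEK = 12.4134

1 EUR ÷ 0.0102245 = 97.8043 INR
97.8043 INR × 0.126921 = 12.4134 SEK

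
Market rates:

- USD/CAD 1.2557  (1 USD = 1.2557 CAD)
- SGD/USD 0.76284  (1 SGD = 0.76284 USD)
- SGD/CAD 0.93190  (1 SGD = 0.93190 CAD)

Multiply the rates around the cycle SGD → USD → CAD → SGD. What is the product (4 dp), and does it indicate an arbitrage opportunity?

Around SGD → USD → CAD → SGD: 1 × 0.76284 × 1.2557 ÷ 0.93190 = 1.027898
Product > 1; profitable direction is SGD → USD → CAD → SGD.

1.0279 (arbitrage exists)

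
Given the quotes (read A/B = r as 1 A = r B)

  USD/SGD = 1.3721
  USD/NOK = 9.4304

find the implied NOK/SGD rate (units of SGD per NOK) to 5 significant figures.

NOK/SGD = 0.14550

1 NOK ÷ 9.4304 = 0.10604 USD
0.10604 USD × 1.3721 = 0.145498 SGD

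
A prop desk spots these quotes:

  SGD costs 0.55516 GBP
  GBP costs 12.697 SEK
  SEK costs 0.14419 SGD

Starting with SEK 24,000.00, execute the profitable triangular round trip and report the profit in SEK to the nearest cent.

Profit: SEK 393.03

Profitable loop is SEK → SGD → GBP → SEK:
SEK 24,000.00 × 0.14419 = SGD 3,460.56
SGD 3,460.56 × 0.55516 = GBP 1,921.16
GBP 1,921.16 × 12.697 = SEK 24,393.03
Profit = SEK 24,393.03 − SEK 24,000.00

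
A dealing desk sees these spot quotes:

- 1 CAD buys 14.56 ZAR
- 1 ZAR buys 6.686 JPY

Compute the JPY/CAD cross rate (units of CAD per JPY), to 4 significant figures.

JPY/CAD = 0.01027

1 JPY ÷ 6.686 = 0.149566 ZAR
0.149566 ZAR ÷ 14.56 = 0.0102724 CAD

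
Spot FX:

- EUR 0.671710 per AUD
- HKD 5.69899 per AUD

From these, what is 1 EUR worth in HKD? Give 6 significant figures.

EUR/HKD = 8.48430

1 EUR ÷ 0.671710 = 1.48874 AUD
1.48874 AUD × 5.69899 = 8.4843 HKD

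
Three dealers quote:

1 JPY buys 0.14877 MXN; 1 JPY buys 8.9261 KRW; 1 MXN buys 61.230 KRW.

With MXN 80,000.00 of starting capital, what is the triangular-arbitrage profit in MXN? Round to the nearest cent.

Profit: MXN 1,640.91

Profitable loop is MXN → KRW → JPY → MXN:
MXN 80,000.00 × 61.230 = KRW 4,898,400
KRW 4,898,400 ÷ 8.9261 = JPY 548,773
JPY 548,773 × 0.14877 = MXN 81,640.91
Profit = MXN 81,640.91 − MXN 80,000.00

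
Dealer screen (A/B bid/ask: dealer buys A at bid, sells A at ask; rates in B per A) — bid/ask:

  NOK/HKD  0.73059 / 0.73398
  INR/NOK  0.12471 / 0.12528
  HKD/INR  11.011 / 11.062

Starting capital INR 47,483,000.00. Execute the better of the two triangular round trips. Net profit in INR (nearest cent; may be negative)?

Best loop INR → NOK → HKD → INR:
INR 47,483,000.00 × 0.12471 (sell INR at bid) = NOK 5,921,604.93
NOK 5,921,604.93 × 0.73059 (sell NOK at bid) = HKD 4,326,265.35
HKD 4,326,265.35 × 11.011 (sell HKD at bid) = INR 47,636,507.72

Net profit: INR 153,507.72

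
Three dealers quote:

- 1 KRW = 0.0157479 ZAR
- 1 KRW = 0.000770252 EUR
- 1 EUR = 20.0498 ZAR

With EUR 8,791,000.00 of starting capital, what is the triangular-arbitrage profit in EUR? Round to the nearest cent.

Profit: EUR 173,334.40

Profitable loop is EUR → KRW → ZAR → EUR:
EUR 8,791,000.00 ÷ 0.000770252 = KRW 11,413,147,905
KRW 11,413,147,905 × 0.0157479 = ZAR 179,733,111.89
ZAR 179,733,111.89 ÷ 20.0498 = EUR 8,964,334.40
Profit = EUR 8,964,334.40 − EUR 8,791,000.00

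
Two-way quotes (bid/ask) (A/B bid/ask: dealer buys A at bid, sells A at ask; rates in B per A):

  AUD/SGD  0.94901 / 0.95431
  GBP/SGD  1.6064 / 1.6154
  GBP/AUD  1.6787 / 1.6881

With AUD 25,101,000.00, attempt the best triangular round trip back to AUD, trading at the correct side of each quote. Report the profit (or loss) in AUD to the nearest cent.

Net result: AUD -71,217.57 (no profitable arbitrage after spreads)

Best loop AUD → GBP → SGD → AUD:
AUD 25,101,000.00 ÷ 1.6881 (buy GBP at ask) = GBP 14,869,379.78
GBP 14,869,379.78 × 1.6064 (sell GBP at bid) = SGD 23,886,171.67
SGD 23,886,171.67 ÷ 0.95431 (buy AUD at ask) = AUD 25,029,782.43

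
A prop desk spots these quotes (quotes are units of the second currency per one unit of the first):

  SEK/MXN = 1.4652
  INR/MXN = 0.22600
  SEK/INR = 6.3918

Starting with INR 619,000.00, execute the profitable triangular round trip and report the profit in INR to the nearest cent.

Profit: INR 8,850.06

Profitable loop is INR → SEK → MXN → INR:
INR 619,000.00 ÷ 6.3918 = SEK 96,842.83
SEK 96,842.83 × 1.4652 = MXN 141,894.11
MXN 141,894.11 ÷ 0.22600 = INR 627,850.06
Profit = INR 627,850.06 − INR 619,000.00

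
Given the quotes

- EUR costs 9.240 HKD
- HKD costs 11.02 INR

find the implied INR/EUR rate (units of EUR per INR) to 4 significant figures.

INR/EUR = 0.009821

1 INR ÷ 11.02 = 0.0907441 HKD
0.0907441 HKD ÷ 9.240 = 0.00982079 EUR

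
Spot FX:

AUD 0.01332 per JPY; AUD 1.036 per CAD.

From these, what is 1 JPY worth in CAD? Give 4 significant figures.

1 JPY × 0.01332 = 0.01332 AUD
0.01332 AUD ÷ 1.036 = 0.0128571 CAD

JPY/CAD = 0.01286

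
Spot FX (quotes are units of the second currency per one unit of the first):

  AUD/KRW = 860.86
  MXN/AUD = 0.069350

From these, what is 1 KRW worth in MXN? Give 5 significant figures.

1 KRW ÷ 860.86 = 0.00116163 AUD
0.00116163 AUD ÷ 0.069350 = 0.0167502 MXN

KRW/MXN = 0.016750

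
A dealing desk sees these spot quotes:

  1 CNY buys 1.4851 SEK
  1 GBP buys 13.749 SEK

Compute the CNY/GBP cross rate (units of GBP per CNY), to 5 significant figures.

CNY/GBP = 0.10802

1 CNY × 1.4851 = 1.4851 SEK
1.4851 SEK ÷ 13.749 = 0.108015 GBP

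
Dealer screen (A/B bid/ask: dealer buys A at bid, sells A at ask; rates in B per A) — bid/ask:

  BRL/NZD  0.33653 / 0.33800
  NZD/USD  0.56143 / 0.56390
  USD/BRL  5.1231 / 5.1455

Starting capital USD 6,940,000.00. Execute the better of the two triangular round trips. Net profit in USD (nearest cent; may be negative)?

Net profit: USD 136,411.72

Best loop USD → NZD → BRL → USD:
USD 6,940,000.00 ÷ 0.56390 (buy NZD at ask) = NZD 12,307,146.66
NZD 12,307,146.66 ÷ 0.33800 (buy BRL at ask) = BRL 36,411,676.50
BRL 36,411,676.50 ÷ 5.1455 (buy USD at ask) = USD 7,076,411.72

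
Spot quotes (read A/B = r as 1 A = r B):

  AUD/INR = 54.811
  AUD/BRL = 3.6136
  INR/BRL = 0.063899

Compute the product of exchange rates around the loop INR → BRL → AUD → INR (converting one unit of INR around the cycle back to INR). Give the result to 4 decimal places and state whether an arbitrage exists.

Around INR → BRL → AUD → INR: 1 × 0.063899 ÷ 3.6136 × 54.811 = 0.969219
Product < 1; profitable direction is INR → AUD → BRL → INR.

0.9692 (arbitrage exists)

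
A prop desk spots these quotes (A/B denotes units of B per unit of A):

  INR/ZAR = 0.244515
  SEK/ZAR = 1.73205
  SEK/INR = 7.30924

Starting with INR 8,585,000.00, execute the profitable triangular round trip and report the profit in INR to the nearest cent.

Profit: INR 273,447.25

Profitable loop is INR → ZAR → SEK → INR:
INR 8,585,000.00 × 0.244515 = ZAR 2,099,161.27
ZAR 2,099,161.27 ÷ 1.73205 = SEK 1,211,951.89
SEK 1,211,951.89 × 7.30924 = INR 8,858,447.25
Profit = INR 8,858,447.25 − INR 8,585,000.00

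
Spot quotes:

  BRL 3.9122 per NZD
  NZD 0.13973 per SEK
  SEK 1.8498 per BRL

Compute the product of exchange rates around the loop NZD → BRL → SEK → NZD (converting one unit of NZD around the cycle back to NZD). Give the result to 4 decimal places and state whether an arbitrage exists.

1.0112 (arbitrage exists)

Around NZD → BRL → SEK → NZD: 1 × 3.9122 × 1.8498 × 0.13973 = 1.011196
Product > 1; profitable direction is NZD → BRL → SEK → NZD.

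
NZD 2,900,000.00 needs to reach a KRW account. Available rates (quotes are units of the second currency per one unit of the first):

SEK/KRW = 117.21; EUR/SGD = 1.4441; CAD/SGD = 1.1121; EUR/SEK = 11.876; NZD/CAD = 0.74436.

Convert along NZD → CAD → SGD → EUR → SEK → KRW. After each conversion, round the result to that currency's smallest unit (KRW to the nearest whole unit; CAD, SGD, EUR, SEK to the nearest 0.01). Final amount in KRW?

NZD 2,900,000.00 × 0.74436 = CAD 2,158,644.00
CAD 2,158,644.00 × 1.1121 = SGD 2,400,627.99
SGD 2,400,627.99 ÷ 1.4441 = EUR 1,662,369.64
EUR 1,662,369.64 × 11.876 = SEK 19,742,301.84
SEK 19,742,301.84 × 117.21 = KRW 2,313,995,199

KRW 2,313,995,199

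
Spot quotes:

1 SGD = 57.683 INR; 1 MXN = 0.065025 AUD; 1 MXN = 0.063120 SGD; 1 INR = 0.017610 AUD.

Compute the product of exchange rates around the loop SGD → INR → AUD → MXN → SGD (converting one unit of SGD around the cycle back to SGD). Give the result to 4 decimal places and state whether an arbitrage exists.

0.9860 (arbitrage exists)

Around SGD → INR → AUD → MXN → SGD: 1 × 57.683 × 0.017610 ÷ 0.065025 × 0.063120 = 0.986038
Product < 1; profitable direction is SGD → MXN → AUD → INR → SGD.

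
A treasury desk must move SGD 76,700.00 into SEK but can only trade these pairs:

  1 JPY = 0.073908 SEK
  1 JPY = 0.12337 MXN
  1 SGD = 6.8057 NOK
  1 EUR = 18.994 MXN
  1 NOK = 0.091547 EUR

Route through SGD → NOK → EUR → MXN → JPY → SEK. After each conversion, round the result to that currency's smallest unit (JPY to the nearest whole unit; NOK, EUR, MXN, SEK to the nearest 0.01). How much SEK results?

SGD 76,700.00 × 6.8057 = NOK 521,997.19
NOK 521,997.19 × 0.091547 = EUR 47,787.28
EUR 47,787.28 × 18.994 = MXN 907,671.60
MXN 907,671.60 ÷ 0.12337 = JPY 7,357,312
JPY 7,357,312 × 0.073908 = SEK 543,764.22

SEK 543,764.22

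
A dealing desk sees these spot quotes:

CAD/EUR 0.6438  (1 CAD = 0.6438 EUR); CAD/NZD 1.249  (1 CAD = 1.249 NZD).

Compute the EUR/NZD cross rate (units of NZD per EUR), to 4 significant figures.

EUR/NZD = 1.940

1 EUR ÷ 0.6438 = 1.55328 CAD
1.55328 CAD × 1.249 = 1.94004 NZD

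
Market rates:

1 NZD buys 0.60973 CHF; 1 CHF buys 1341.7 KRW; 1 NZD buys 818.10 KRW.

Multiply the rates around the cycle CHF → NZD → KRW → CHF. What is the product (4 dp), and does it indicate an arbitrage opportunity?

1.0000 (no arbitrage)

Around CHF → NZD → KRW → CHF: 1 ÷ 0.60973 × 818.10 ÷ 1341.7 = 1.000031
Product ≈ 1 (deviation 0.003%, within rounding noise).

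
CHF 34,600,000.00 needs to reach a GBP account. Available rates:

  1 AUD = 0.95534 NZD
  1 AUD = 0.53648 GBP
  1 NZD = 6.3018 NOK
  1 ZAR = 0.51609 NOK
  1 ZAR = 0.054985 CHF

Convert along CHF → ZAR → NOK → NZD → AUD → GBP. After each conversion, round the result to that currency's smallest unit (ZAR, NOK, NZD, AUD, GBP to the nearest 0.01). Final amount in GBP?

CHF 34,600,000.00 ÷ 0.054985 = ZAR 629,262,526.14
ZAR 629,262,526.14 × 0.51609 = NOK 324,756,097.12
NOK 324,756,097.12 ÷ 6.3018 = NZD 51,533,862.88
NZD 51,533,862.88 ÷ 0.95534 = AUD 53,942,955.26
AUD 53,942,955.26 × 0.53648 = GBP 28,939,316.64

GBP 28,939,316.64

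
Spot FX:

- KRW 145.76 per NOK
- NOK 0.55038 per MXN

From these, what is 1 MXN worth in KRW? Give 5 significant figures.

MXN/KRW = 80.223

1 MXN × 0.55038 = 0.55038 NOK
0.55038 NOK × 145.76 = 80.2234 KRW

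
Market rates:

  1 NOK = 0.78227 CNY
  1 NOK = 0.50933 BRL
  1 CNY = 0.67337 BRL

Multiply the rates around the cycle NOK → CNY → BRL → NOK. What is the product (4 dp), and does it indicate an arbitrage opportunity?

1.0342 (arbitrage exists)

Around NOK → CNY → BRL → NOK: 1 × 0.78227 × 0.67337 ÷ 0.50933 = 1.034216
Product > 1; profitable direction is NOK → CNY → BRL → NOK.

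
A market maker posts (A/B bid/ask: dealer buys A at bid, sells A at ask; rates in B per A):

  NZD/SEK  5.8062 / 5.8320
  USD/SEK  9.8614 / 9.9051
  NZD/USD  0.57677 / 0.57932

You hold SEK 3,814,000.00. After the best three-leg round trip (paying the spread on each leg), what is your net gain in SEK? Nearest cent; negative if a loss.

Net profit: SEK 45,182.29

Best loop SEK → USD → NZD → SEK:
SEK 3,814,000.00 ÷ 9.9051 (buy USD at ask) = USD 385,054.16
USD 385,054.16 ÷ 0.57932 (buy NZD at ask) = NZD 664,665.75
NZD 664,665.75 × 5.8062 (sell NZD at bid) = SEK 3,859,182.29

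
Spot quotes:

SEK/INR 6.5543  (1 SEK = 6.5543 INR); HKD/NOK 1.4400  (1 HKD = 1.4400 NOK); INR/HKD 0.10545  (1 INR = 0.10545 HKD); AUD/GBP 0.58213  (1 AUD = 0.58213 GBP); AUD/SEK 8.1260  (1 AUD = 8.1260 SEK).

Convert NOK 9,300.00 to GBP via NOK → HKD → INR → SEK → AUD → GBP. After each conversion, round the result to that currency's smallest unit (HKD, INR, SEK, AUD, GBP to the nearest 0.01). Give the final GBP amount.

GBP 669.41

NOK 9,300.00 ÷ 1.4400 = HKD 6,458.33
HKD 6,458.33 ÷ 0.10545 = INR 61,245.42
INR 61,245.42 ÷ 6.5543 = SEK 9,344.31
SEK 9,344.31 ÷ 8.1260 = AUD 1,149.93
AUD 1,149.93 × 0.58213 = GBP 669.41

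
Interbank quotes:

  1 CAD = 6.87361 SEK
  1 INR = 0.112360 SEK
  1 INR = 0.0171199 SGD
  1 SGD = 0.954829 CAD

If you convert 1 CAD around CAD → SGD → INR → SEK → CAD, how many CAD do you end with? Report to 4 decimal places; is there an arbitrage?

Around CAD → SGD → INR → SEK → CAD: 1 ÷ 0.954829 ÷ 0.0171199 × 0.112360 ÷ 6.87361 = 1.000000
Product ≈ 1 (deviation 0.000%, within rounding noise).

1.0000 (no arbitrage)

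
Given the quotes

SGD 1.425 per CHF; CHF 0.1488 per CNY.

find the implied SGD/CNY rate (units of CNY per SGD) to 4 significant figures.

SGD/CNY = 4.716

1 SGD ÷ 1.425 = 0.701754 CHF
0.701754 CHF ÷ 0.1488 = 4.71609 CNY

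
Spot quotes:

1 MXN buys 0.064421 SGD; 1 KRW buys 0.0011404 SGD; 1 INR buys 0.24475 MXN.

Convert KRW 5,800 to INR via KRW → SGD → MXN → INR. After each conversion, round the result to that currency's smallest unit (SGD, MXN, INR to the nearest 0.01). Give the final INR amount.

KRW 5,800 × 0.0011404 = SGD 6.61
SGD 6.61 ÷ 0.064421 = MXN 102.61
MXN 102.61 ÷ 0.24475 = INR 419.24

INR 419.24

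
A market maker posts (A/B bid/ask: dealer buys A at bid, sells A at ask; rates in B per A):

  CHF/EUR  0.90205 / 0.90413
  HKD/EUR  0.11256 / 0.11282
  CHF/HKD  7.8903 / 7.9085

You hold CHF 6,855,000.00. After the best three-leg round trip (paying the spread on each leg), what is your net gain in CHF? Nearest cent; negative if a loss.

Best loop CHF → EUR → HKD → CHF:
CHF 6,855,000.00 × 0.90205 (sell CHF at bid) = EUR 6,183,552.75
EUR 6,183,552.75 ÷ 0.11282 (buy HKD at ask) = HKD 54,809,012.14
HKD 54,809,012.14 ÷ 7.9085 (buy CHF at ask) = CHF 6,930,392.89

Net profit: CHF 75,392.89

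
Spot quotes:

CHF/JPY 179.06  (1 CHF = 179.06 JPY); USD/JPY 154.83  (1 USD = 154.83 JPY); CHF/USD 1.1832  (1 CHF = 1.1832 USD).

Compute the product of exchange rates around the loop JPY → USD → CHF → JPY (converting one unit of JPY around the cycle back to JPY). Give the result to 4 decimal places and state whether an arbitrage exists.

0.9774 (arbitrage exists)

Around JPY → USD → CHF → JPY: 1 ÷ 154.83 ÷ 1.1832 × 179.06 = 0.977429
Product < 1; profitable direction is JPY → CHF → USD → JPY.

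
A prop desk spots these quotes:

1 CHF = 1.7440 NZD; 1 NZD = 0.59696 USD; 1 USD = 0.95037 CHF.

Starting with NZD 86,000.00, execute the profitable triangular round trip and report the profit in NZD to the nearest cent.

Profit: NZD 918.86

Profitable loop is NZD → CHF → USD → NZD:
NZD 86,000.00 ÷ 1.7440 = CHF 49,311.93
CHF 49,311.93 ÷ 0.95037 = USD 51,887.08
USD 51,887.08 ÷ 0.59696 = NZD 86,918.86
Profit = NZD 86,918.86 − NZD 86,000.00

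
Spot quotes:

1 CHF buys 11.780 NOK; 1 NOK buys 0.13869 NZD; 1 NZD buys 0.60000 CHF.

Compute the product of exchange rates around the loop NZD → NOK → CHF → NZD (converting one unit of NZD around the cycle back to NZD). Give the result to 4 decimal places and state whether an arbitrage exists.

1.0201 (arbitrage exists)

Around NZD → NOK → CHF → NZD: 1 ÷ 0.13869 ÷ 11.780 ÷ 0.60000 = 1.020137
Product > 1; profitable direction is NZD → NOK → CHF → NZD.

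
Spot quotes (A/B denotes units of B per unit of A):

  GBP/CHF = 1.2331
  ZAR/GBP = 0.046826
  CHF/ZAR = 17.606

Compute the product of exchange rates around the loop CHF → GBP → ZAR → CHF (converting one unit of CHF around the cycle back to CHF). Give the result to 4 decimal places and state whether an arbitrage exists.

0.9837 (arbitrage exists)

Around CHF → GBP → ZAR → CHF: 1 ÷ 1.2331 ÷ 0.046826 ÷ 17.606 = 0.983680
Product < 1; profitable direction is CHF → ZAR → GBP → CHF.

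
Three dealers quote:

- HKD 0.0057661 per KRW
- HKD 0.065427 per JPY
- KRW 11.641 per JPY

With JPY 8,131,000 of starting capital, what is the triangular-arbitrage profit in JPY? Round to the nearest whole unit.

Profitable loop is JPY → KRW → HKD → JPY:
JPY 8,131,000 × 11.641 = KRW 94,652,971
KRW 94,652,971 × 0.0057661 = HKD 545,778.50
HKD 545,778.50 ÷ 0.065427 = JPY 8,341,793
Profit = JPY 8,341,793 − JPY 8,131,000

Profit: JPY 210,793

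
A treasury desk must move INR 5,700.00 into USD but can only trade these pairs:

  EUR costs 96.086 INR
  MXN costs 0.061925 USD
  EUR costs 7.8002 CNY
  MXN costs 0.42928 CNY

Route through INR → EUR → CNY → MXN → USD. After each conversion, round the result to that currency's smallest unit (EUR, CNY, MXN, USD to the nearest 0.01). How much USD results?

INR 5,700.00 ÷ 96.086 = EUR 59.32
EUR 59.32 × 7.8002 = CNY 462.71
CNY 462.71 ÷ 0.42928 = MXN 1,077.87
MXN 1,077.87 × 0.061925 = USD 66.75

USD 66.75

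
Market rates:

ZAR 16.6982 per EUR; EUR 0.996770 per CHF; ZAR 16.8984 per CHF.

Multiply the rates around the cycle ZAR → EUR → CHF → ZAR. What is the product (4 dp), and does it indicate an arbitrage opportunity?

1.0153 (arbitrage exists)

Around ZAR → EUR → CHF → ZAR: 1 ÷ 16.6982 ÷ 0.996770 × 16.8984 = 1.015269
Product > 1; profitable direction is ZAR → EUR → CHF → ZAR.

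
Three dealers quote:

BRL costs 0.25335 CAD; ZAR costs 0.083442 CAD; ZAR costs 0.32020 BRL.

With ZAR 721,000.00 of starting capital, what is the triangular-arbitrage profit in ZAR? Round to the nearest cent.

Profitable loop is ZAR → CAD → BRL → ZAR:
ZAR 721,000.00 × 0.083442 = CAD 60,161.68
CAD 60,161.68 ÷ 0.25335 = BRL 237,464.70
BRL 237,464.70 ÷ 0.32020 = ZAR 741,613.68
Profit = ZAR 741,613.68 − ZAR 721,000.00

Profit: ZAR 20,613.68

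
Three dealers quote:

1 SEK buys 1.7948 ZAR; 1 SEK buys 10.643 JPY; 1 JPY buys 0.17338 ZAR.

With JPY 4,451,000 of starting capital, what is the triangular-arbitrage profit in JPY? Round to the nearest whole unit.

Profit: JPY 125,196

Profitable loop is JPY → ZAR → SEK → JPY:
JPY 4,451,000 × 0.17338 = ZAR 771,714.38
ZAR 771,714.38 ÷ 1.7948 = SEK 429,972.35
SEK 429,972.35 × 10.643 = JPY 4,576,196
Profit = JPY 4,576,196 − JPY 4,451,000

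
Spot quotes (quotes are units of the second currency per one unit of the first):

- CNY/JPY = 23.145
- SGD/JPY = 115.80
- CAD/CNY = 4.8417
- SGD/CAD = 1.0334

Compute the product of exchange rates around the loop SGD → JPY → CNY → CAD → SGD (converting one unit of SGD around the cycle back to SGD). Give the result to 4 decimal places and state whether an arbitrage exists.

1.0000 (no arbitrage)

Around SGD → JPY → CNY → CAD → SGD: 1 × 115.80 ÷ 23.145 ÷ 4.8417 ÷ 1.0334 = 0.999966
Product ≈ 1 (deviation 0.003%, within rounding noise).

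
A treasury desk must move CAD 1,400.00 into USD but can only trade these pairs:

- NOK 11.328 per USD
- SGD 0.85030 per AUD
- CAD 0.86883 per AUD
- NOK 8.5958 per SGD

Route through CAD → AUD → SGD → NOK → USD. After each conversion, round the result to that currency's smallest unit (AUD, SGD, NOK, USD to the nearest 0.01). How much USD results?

USD 1,039.68

CAD 1,400.00 ÷ 0.86883 = AUD 1,611.36
AUD 1,611.36 × 0.85030 = SGD 1,370.14
SGD 1,370.14 × 8.5958 = NOK 11,777.45
NOK 11,777.45 ÷ 11.328 = USD 1,039.68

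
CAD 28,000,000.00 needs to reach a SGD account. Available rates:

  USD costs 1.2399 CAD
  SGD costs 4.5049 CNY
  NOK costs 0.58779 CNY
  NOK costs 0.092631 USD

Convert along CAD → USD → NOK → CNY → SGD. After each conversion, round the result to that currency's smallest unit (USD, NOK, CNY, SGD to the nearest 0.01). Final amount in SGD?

CAD 28,000,000.00 ÷ 1.2399 = USD 22,582,466.33
USD 22,582,466.33 ÷ 0.092631 = NOK 243,789,512.47
NOK 243,789,512.47 × 0.58779 = CNY 143,297,037.53
CNY 143,297,037.53 ÷ 4.5049 = SGD 31,809,149.49

SGD 31,809,149.49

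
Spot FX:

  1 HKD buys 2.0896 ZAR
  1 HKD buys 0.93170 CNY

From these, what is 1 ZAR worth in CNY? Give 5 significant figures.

1 ZAR ÷ 2.0896 = 0.47856 HKD
0.47856 HKD × 0.93170 = 0.445875 CNY

ZAR/CNY = 0.44587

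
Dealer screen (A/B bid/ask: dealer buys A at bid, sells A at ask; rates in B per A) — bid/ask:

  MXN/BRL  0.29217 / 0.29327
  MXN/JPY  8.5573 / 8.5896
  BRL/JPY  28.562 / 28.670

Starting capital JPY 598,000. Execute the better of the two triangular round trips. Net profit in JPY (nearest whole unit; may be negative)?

Best loop JPY → BRL → MXN → JPY:
JPY 598,000 ÷ 28.670 (buy BRL at ask) = BRL 20,858.04
BRL 20,858.04 ÷ 0.29327 (buy MXN at ask) = MXN 71,122.31
MXN 71,122.31 × 8.5573 (sell MXN at bid) = JPY 608,615

Net profit: JPY 10,615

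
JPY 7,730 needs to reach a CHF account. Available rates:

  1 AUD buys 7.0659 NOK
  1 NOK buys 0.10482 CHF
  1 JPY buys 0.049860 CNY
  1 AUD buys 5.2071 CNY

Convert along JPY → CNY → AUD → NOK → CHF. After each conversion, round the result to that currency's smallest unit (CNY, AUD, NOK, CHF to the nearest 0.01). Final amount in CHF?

CHF 54.82

JPY 7,730 × 0.049860 = CNY 385.42
CNY 385.42 ÷ 5.2071 = AUD 74.02
AUD 74.02 × 7.0659 = NOK 523.02
NOK 523.02 × 0.10482 = CHF 54.82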